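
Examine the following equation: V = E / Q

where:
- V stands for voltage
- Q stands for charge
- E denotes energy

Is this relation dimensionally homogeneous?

Yes

V (voltage) has dimensions [I^-1 L^2 M T^-3].
Q (charge) has dimensions [I T].
E (energy) has dimensions [L^2 M T^-2].

Left side: [I^-1 L^2 M T^-3]
Right side: [I^-1 L^2 M T^-3]

Both sides have the same dimensions, so the equation is dimensionally consistent.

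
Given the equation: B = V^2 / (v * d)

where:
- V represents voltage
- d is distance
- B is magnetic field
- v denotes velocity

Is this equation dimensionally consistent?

No

V (voltage) has dimensions [I^-1 L^2 M T^-3].
d (distance) has dimensions [L].
B (magnetic field) has dimensions [I^-1 M T^-2].
v (velocity) has dimensions [L T^-1].

Left side: [I^-1 M T^-2]
Right side: [I^-2 L^2 M^2 T^-5]

The two sides have different dimensions, so the equation is NOT dimensionally consistent.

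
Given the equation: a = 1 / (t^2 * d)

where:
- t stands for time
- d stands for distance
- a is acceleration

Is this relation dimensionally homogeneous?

No

t (time) has dimensions [T].
d (distance) has dimensions [L].
a (acceleration) has dimensions [L T^-2].

Left side: [L T^-2]
Right side: [L^-1 T^-2]

The two sides have different dimensions, so the equation is NOT dimensionally consistent.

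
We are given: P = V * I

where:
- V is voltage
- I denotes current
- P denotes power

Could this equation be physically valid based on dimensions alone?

Yes

V (voltage) has dimensions [I^-1 L^2 M T^-3].
I (current) has dimensions [I].
P (power) has dimensions [L^2 M T^-3].

Left side: [L^2 M T^-3]
Right side: [L^2 M T^-3]

Both sides have the same dimensions, so the equation is dimensionally consistent.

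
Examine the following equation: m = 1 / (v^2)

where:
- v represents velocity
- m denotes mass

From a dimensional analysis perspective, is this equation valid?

No

v (velocity) has dimensions [L T^-1].
m (mass) has dimensions [M].

Left side: [M]
Right side: [L^-2 T^2]

The two sides have different dimensions, so the equation is NOT dimensionally consistent.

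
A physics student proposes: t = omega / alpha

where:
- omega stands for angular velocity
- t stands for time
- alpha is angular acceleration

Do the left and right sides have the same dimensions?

Yes

omega (angular velocity) has dimensions [T^-1].
t (time) has dimensions [T].
alpha (angular acceleration) has dimensions [T^-2].

Left side: [T]
Right side: [T]

Both sides have the same dimensions, so the equation is dimensionally consistent.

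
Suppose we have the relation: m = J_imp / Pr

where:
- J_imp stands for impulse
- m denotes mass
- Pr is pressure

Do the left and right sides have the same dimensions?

No

J_imp (impulse) has dimensions [L M T^-1].
m (mass) has dimensions [M].
Pr (pressure) has dimensions [L^-1 M T^-2].

Left side: [M]
Right side: [L^2 T]

The two sides have different dimensions, so the equation is NOT dimensionally consistent.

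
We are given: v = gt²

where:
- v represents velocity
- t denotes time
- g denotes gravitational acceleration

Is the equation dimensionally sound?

No

v (velocity) has dimensions [L T^-1].
t (time) has dimensions [T].
g (gravitational acceleration) has dimensions [L T^-2].

Left side: [L T^-1]
Right side: [L]

The two sides have different dimensions, so the equation is NOT dimensionally consistent.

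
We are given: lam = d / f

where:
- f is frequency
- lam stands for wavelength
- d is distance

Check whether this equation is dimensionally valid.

No

f (frequency) has dimensions [T^-1].
lam (wavelength) has dimensions [L].
d (distance) has dimensions [L].

Left side: [L]
Right side: [L T]

The two sides have different dimensions, so the equation is NOT dimensionally consistent.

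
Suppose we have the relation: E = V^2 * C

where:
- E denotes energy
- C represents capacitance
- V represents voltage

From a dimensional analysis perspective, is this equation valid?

Yes

E (energy) has dimensions [L^2 M T^-2].
C (capacitance) has dimensions [I^2 L^-2 M^-1 T^4].
V (voltage) has dimensions [I^-1 L^2 M T^-3].

Left side: [L^2 M T^-2]
Right side: [L^2 M T^-2]

Both sides have the same dimensions, so the equation is dimensionally consistent.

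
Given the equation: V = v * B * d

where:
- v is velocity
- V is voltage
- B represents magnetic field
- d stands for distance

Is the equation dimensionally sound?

Yes

v (velocity) has dimensions [L T^-1].
V (voltage) has dimensions [I^-1 L^2 M T^-3].
B (magnetic field) has dimensions [I^-1 M T^-2].
d (distance) has dimensions [L].

Left side: [I^-1 L^2 M T^-3]
Right side: [I^-1 L^2 M T^-3]

Both sides have the same dimensions, so the equation is dimensionally consistent.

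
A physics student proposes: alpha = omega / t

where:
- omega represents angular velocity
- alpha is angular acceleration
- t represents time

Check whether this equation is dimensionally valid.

Yes

omega (angular velocity) has dimensions [T^-1].
alpha (angular acceleration) has dimensions [T^-2].
t (time) has dimensions [T].

Left side: [T^-2]
Right side: [T^-2]

Both sides have the same dimensions, so the equation is dimensionally consistent.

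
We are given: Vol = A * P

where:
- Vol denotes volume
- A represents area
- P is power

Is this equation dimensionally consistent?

No

Vol (volume) has dimensions [L^3].
A (area) has dimensions [L^2].
P (power) has dimensions [L^2 M T^-3].

Left side: [L^3]
Right side: [L^4 M T^-3]

The two sides have different dimensions, so the equation is NOT dimensionally consistent.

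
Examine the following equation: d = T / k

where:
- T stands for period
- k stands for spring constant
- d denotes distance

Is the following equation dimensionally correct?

No

T (period) has dimensions [T].
k (spring constant) has dimensions [M T^-2].
d (distance) has dimensions [L].

Left side: [L]
Right side: [M^-1 T^3]

The two sides have different dimensions, so the equation is NOT dimensionally consistent.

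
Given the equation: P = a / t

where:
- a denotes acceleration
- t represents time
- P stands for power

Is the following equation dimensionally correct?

No

a (acceleration) has dimensions [L T^-2].
t (time) has dimensions [T].
P (power) has dimensions [L^2 M T^-3].

Left side: [L^2 M T^-3]
Right side: [L T^-3]

The two sides have different dimensions, so the equation is NOT dimensionally consistent.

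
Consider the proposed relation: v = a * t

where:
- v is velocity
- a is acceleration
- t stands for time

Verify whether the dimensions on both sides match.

Yes

v (velocity) has dimensions [L T^-1].
a (acceleration) has dimensions [L T^-2].
t (time) has dimensions [T].

Left side: [L T^-1]
Right side: [L T^-1]

Both sides have the same dimensions, so the equation is dimensionally consistent.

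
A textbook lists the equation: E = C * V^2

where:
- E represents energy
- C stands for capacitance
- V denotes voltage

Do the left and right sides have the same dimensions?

Yes

E (energy) has dimensions [L^2 M T^-2].
C (capacitance) has dimensions [I^2 L^-2 M^-1 T^4].
V (voltage) has dimensions [I^-1 L^2 M T^-3].

Left side: [L^2 M T^-2]
Right side: [L^2 M T^-2]

Both sides have the same dimensions, so the equation is dimensionally consistent.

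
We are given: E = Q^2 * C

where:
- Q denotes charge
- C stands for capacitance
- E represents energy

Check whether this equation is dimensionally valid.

No

Q (charge) has dimensions [I T].
C (capacitance) has dimensions [I^2 L^-2 M^-1 T^4].
E (energy) has dimensions [L^2 M T^-2].

Left side: [L^2 M T^-2]
Right side: [I^4 L^-2 M^-1 T^6]

The two sides have different dimensions, so the equation is NOT dimensionally consistent.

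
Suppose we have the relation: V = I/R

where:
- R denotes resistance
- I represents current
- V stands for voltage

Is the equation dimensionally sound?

No

R (resistance) has dimensions [I^-2 L^2 M T^-3].
I (current) has dimensions [I].
V (voltage) has dimensions [I^-1 L^2 M T^-3].

Left side: [I^-1 L^2 M T^-3]
Right side: [I^3 L^-2 M^-1 T^3]

The two sides have different dimensions, so the equation is NOT dimensionally consistent.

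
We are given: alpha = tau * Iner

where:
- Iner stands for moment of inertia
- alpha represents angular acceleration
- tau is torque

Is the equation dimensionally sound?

No

Iner (moment of inertia) has dimensions [L^2 M].
alpha (angular acceleration) has dimensions [T^-2].
tau (torque) has dimensions [L^2 M T^-2].

Left side: [T^-2]
Right side: [L^4 M^2 T^-2]

The two sides have different dimensions, so the equation is NOT dimensionally consistent.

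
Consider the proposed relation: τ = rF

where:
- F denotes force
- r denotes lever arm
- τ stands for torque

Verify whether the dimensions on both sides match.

Yes

F (force) has dimensions [L M T^-2].
r (lever arm) has dimensions [L].
τ (torque) has dimensions [L^2 M T^-2].

Left side: [L^2 M T^-2]
Right side: [L^2 M T^-2]

Both sides have the same dimensions, so the equation is dimensionally consistent.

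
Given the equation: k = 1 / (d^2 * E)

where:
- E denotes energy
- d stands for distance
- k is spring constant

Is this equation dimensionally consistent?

No

E (energy) has dimensions [L^2 M T^-2].
d (distance) has dimensions [L].
k (spring constant) has dimensions [M T^-2].

Left side: [M T^-2]
Right side: [L^-4 M^-1 T^2]

The two sides have different dimensions, so the equation is NOT dimensionally consistent.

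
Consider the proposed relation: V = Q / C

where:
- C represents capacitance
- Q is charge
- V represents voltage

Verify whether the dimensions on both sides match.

Yes

C (capacitance) has dimensions [I^2 L^-2 M^-1 T^4].
Q (charge) has dimensions [I T].
V (voltage) has dimensions [I^-1 L^2 M T^-3].

Left side: [I^-1 L^2 M T^-3]
Right side: [I^-1 L^2 M T^-3]

Both sides have the same dimensions, so the equation is dimensionally consistent.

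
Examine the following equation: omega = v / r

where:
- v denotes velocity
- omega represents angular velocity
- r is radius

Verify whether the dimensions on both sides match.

Yes

v (velocity) has dimensions [L T^-1].
omega (angular velocity) has dimensions [T^-1].
r (radius) has dimensions [L].

Left side: [T^-1]
Right side: [T^-1]

Both sides have the same dimensions, so the equation is dimensionally consistent.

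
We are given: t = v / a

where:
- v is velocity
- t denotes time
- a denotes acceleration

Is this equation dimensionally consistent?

Yes

v (velocity) has dimensions [L T^-1].
t (time) has dimensions [T].
a (acceleration) has dimensions [L T^-2].

Left side: [T]
Right side: [T]

Both sides have the same dimensions, so the equation is dimensionally consistent.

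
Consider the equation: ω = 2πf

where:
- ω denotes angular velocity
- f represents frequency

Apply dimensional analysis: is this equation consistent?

Yes

ω (angular velocity) has dimensions [T^-1].
f (frequency) has dimensions [T^-1].

Left side: [T^-1]
Right side: [T^-1]

Both sides have the same dimensions, so the equation is dimensionally consistent.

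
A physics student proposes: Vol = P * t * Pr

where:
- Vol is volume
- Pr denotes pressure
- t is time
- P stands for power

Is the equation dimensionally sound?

No

Vol (volume) has dimensions [L^3].
Pr (pressure) has dimensions [L^-1 M T^-2].
t (time) has dimensions [T].
P (power) has dimensions [L^2 M T^-3].

Left side: [L^3]
Right side: [L M^2 T^-4]

The two sides have different dimensions, so the equation is NOT dimensionally consistent.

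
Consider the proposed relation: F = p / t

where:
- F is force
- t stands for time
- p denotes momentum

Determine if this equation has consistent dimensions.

Yes

F (force) has dimensions [L M T^-2].
t (time) has dimensions [T].
p (momentum) has dimensions [L M T^-1].

Left side: [L M T^-2]
Right side: [L M T^-2]

Both sides have the same dimensions, so the equation is dimensionally consistent.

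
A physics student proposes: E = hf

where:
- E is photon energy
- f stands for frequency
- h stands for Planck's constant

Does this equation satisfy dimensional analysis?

Yes

E (photon energy) has dimensions [L^2 M T^-2].
f (frequency) has dimensions [T^-1].
h (Planck's constant) has dimensions [L^2 M T^-1].

Left side: [L^2 M T^-2]
Right side: [L^2 M T^-2]

Both sides have the same dimensions, so the equation is dimensionally consistent.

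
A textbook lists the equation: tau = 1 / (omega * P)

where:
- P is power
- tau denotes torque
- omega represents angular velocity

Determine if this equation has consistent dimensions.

No

P (power) has dimensions [L^2 M T^-3].
tau (torque) has dimensions [L^2 M T^-2].
omega (angular velocity) has dimensions [T^-1].

Left side: [L^2 M T^-2]
Right side: [L^-2 M^-1 T^4]

The two sides have different dimensions, so the equation is NOT dimensionally consistent.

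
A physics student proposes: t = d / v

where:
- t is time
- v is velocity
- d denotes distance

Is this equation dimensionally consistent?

Yes

t (time) has dimensions [T].
v (velocity) has dimensions [L T^-1].
d (distance) has dimensions [L].

Left side: [T]
Right side: [T]

Both sides have the same dimensions, so the equation is dimensionally consistent.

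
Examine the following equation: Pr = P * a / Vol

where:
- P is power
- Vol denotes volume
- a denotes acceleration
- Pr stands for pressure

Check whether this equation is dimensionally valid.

No

P (power) has dimensions [L^2 M T^-3].
Vol (volume) has dimensions [L^3].
a (acceleration) has dimensions [L T^-2].
Pr (pressure) has dimensions [L^-1 M T^-2].

Left side: [L^-1 M T^-2]
Right side: [M T^-5]

The two sides have different dimensions, so the equation is NOT dimensionally consistent.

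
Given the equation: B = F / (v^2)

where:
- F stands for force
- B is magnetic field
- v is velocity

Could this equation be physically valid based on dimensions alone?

No

F (force) has dimensions [L M T^-2].
B (magnetic field) has dimensions [I^-1 M T^-2].
v (velocity) has dimensions [L T^-1].

Left side: [I^-1 M T^-2]
Right side: [L^-1 M]

The two sides have different dimensions, so the equation is NOT dimensionally consistent.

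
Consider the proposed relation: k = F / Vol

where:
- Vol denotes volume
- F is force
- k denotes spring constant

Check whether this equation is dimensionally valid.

No

Vol (volume) has dimensions [L^3].
F (force) has dimensions [L M T^-2].
k (spring constant) has dimensions [M T^-2].

Left side: [M T^-2]
Right side: [L^-2 M T^-2]

The two sides have different dimensions, so the equation is NOT dimensionally consistent.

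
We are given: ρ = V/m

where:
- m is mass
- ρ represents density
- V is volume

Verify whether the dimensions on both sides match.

No

m (mass) has dimensions [M].
ρ (density) has dimensions [L^-3 M].
V (volume) has dimensions [L^3].

Left side: [L^-3 M]
Right side: [L^3 M^-1]

The two sides have different dimensions, so the equation is NOT dimensionally consistent.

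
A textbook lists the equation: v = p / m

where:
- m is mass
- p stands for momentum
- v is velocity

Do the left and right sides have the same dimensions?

Yes

m (mass) has dimensions [M].
p (momentum) has dimensions [L M T^-1].
v (velocity) has dimensions [L T^-1].

Left side: [L T^-1]
Right side: [L T^-1]

Both sides have the same dimensions, so the equation is dimensionally consistent.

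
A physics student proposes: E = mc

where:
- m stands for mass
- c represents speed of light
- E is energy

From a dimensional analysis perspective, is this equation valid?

No

m (mass) has dimensions [M].
c (speed of light) has dimensions [L T^-1].
E (energy) has dimensions [L^2 M T^-2].

Left side: [L^2 M T^-2]
Right side: [L M T^-1]

The two sides have different dimensions, so the equation is NOT dimensionally consistent.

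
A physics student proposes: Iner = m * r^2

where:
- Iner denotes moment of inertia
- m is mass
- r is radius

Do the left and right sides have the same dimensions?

Yes

Iner (moment of inertia) has dimensions [L^2 M].
m (mass) has dimensions [M].
r (radius) has dimensions [L].

Left side: [L^2 M]
Right side: [L^2 M]

Both sides have the same dimensions, so the equation is dimensionally consistent.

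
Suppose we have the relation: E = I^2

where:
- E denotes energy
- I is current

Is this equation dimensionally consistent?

No

E (energy) has dimensions [L^2 M T^-2].
I (current) has dimensions [I].

Left side: [L^2 M T^-2]
Right side: [I^2]

The two sides have different dimensions, so the equation is NOT dimensionally consistent.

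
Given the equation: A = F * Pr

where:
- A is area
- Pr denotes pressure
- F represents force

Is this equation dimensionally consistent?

No

A (area) has dimensions [L^2].
Pr (pressure) has dimensions [L^-1 M T^-2].
F (force) has dimensions [L M T^-2].

Left side: [L^2]
Right side: [M^2 T^-4]

The two sides have different dimensions, so the equation is NOT dimensionally consistent.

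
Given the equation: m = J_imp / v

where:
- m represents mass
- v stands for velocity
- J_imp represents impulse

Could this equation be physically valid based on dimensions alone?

Yes

m (mass) has dimensions [M].
v (velocity) has dimensions [L T^-1].
J_imp (impulse) has dimensions [L M T^-1].

Left side: [M]
Right side: [M]

Both sides have the same dimensions, so the equation is dimensionally consistent.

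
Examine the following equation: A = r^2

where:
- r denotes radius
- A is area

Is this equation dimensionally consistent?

Yes

r (radius) has dimensions [L].
A (area) has dimensions [L^2].

Left side: [L^2]
Right side: [L^2]

Both sides have the same dimensions, so the equation is dimensionally consistent.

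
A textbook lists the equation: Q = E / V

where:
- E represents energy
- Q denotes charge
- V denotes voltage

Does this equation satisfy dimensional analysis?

Yes

E (energy) has dimensions [L^2 M T^-2].
Q (charge) has dimensions [I T].
V (voltage) has dimensions [I^-1 L^2 M T^-3].

Left side: [I T]
Right side: [I T]

Both sides have the same dimensions, so the equation is dimensionally consistent.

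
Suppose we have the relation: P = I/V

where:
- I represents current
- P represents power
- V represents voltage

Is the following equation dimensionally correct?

No

I (current) has dimensions [I].
P (power) has dimensions [L^2 M T^-3].
V (voltage) has dimensions [I^-1 L^2 M T^-3].

Left side: [L^2 M T^-3]
Right side: [I^2 L^-2 M^-1 T^3]

The two sides have different dimensions, so the equation is NOT dimensionally consistent.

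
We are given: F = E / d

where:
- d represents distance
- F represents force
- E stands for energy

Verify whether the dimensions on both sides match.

Yes

d (distance) has dimensions [L].
F (force) has dimensions [L M T^-2].
E (energy) has dimensions [L^2 M T^-2].

Left side: [L M T^-2]
Right side: [L M T^-2]

Both sides have the same dimensions, so the equation is dimensionally consistent.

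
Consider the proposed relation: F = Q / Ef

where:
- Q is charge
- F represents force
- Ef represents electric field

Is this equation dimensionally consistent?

No

Q (charge) has dimensions [I T].
F (force) has dimensions [L M T^-2].
Ef (electric field) has dimensions [I^-1 L M T^-3].

Left side: [L M T^-2]
Right side: [I^2 L^-1 M^-1 T^4]

The two sides have different dimensions, so the equation is NOT dimensionally consistent.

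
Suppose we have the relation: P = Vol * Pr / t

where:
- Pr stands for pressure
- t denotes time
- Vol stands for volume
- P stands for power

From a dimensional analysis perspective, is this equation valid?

Yes

Pr (pressure) has dimensions [L^-1 M T^-2].
t (time) has dimensions [T].
Vol (volume) has dimensions [L^3].
P (power) has dimensions [L^2 M T^-3].

Left side: [L^2 M T^-3]
Right side: [L^2 M T^-3]

Both sides have the same dimensions, so the equation is dimensionally consistent.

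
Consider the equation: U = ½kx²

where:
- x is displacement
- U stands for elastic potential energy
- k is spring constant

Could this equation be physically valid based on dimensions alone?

Yes

x (displacement) has dimensions [L].
U (elastic potential energy) has dimensions [L^2 M T^-2].
k (spring constant) has dimensions [M T^-2].

Left side: [L^2 M T^-2]
Right side: [L^2 M T^-2]

Both sides have the same dimensions, so the equation is dimensionally consistent.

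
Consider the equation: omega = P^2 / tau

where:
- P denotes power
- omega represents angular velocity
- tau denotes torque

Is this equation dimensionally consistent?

No

P (power) has dimensions [L^2 M T^-3].
omega (angular velocity) has dimensions [T^-1].
tau (torque) has dimensions [L^2 M T^-2].

Left side: [T^-1]
Right side: [L^2 M T^-4]

The two sides have different dimensions, so the equation is NOT dimensionally consistent.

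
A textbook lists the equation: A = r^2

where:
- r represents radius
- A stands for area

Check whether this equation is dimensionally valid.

Yes

r (radius) has dimensions [L].
A (area) has dimensions [L^2].

Left side: [L^2]
Right side: [L^2]

Both sides have the same dimensions, so the equation is dimensionally consistent.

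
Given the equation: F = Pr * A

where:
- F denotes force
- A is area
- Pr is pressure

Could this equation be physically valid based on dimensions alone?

Yes

F (force) has dimensions [L M T^-2].
A (area) has dimensions [L^2].
Pr (pressure) has dimensions [L^-1 M T^-2].

Left side: [L M T^-2]
Right side: [L M T^-2]

Both sides have the same dimensions, so the equation is dimensionally consistent.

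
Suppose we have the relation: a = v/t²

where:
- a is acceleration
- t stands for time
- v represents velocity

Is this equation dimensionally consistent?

No

a (acceleration) has dimensions [L T^-2].
t (time) has dimensions [T].
v (velocity) has dimensions [L T^-1].

Left side: [L T^-2]
Right side: [L T^-3]

The two sides have different dimensions, so the equation is NOT dimensionally consistent.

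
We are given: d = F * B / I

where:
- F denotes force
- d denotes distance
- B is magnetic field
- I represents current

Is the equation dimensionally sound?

No

F (force) has dimensions [L M T^-2].
d (distance) has dimensions [L].
B (magnetic field) has dimensions [I^-1 M T^-2].
I (current) has dimensions [I].

Left side: [L]
Right side: [I^-2 L M^2 T^-4]

The two sides have different dimensions, so the equation is NOT dimensionally consistent.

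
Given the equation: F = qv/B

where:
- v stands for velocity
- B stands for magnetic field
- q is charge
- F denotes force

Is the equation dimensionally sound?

No

v (velocity) has dimensions [L T^-1].
B (magnetic field) has dimensions [I^-1 M T^-2].
q (charge) has dimensions [I T].
F (force) has dimensions [L M T^-2].

Left side: [L M T^-2]
Right side: [I^2 L M^-1 T^2]

The two sides have different dimensions, so the equation is NOT dimensionally consistent.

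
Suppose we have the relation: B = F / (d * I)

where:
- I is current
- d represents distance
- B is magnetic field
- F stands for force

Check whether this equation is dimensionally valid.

Yes

I (current) has dimensions [I].
d (distance) has dimensions [L].
B (magnetic field) has dimensions [I^-1 M T^-2].
F (force) has dimensions [L M T^-2].

Left side: [I^-1 M T^-2]
Right side: [I^-1 M T^-2]

Both sides have the same dimensions, so the equation is dimensionally consistent.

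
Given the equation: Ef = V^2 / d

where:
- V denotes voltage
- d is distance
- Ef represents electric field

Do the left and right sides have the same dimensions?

No

V (voltage) has dimensions [I^-1 L^2 M T^-3].
d (distance) has dimensions [L].
Ef (electric field) has dimensions [I^-1 L M T^-3].

Left side: [I^-1 L M T^-3]
Right side: [I^-2 L^3 M^2 T^-6]

The two sides have different dimensions, so the equation is NOT dimensionally consistent.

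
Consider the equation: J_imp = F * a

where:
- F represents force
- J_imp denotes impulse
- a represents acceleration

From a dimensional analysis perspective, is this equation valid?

No

F (force) has dimensions [L M T^-2].
J_imp (impulse) has dimensions [L M T^-1].
a (acceleration) has dimensions [L T^-2].

Left side: [L M T^-1]
Right side: [L^2 M T^-4]

The two sides have different dimensions, so the equation is NOT dimensionally consistent.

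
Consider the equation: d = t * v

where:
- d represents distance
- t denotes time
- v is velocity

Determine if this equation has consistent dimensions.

Yes

d (distance) has dimensions [L].
t (time) has dimensions [T].
v (velocity) has dimensions [L T^-1].

Left side: [L]
Right side: [L]

Both sides have the same dimensions, so the equation is dimensionally consistent.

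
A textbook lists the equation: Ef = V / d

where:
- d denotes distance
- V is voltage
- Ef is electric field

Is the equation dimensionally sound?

Yes

d (distance) has dimensions [L].
V (voltage) has dimensions [I^-1 L^2 M T^-3].
Ef (electric field) has dimensions [I^-1 L M T^-3].

Left side: [I^-1 L M T^-3]
Right side: [I^-1 L M T^-3]

Both sides have the same dimensions, so the equation is dimensionally consistent.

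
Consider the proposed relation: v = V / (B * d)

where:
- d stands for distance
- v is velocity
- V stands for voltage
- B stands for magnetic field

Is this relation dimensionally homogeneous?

Yes

d (distance) has dimensions [L].
v (velocity) has dimensions [L T^-1].
V (voltage) has dimensions [I^-1 L^2 M T^-3].
B (magnetic field) has dimensions [I^-1 M T^-2].

Left side: [L T^-1]
Right side: [L T^-1]

Both sides have the same dimensions, so the equation is dimensionally consistent.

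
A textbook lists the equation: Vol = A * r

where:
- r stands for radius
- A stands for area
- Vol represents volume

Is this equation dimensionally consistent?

Yes

r (radius) has dimensions [L].
A (area) has dimensions [L^2].
Vol (volume) has dimensions [L^3].

Left side: [L^3]
Right side: [L^3]

Both sides have the same dimensions, so the equation is dimensionally consistent.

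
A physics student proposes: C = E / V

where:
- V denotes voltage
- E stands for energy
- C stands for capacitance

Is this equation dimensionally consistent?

No

V (voltage) has dimensions [I^-1 L^2 M T^-3].
E (energy) has dimensions [L^2 M T^-2].
C (capacitance) has dimensions [I^2 L^-2 M^-1 T^4].

Left side: [I^2 L^-2 M^-1 T^4]
Right side: [I T]

The two sides have different dimensions, so the equation is NOT dimensionally consistent.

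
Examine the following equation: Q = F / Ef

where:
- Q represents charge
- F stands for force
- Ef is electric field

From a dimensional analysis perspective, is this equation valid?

Yes

Q (charge) has dimensions [I T].
F (force) has dimensions [L M T^-2].
Ef (electric field) has dimensions [I^-1 L M T^-3].

Left side: [I T]
Right side: [I T]

Both sides have the same dimensions, so the equation is dimensionally consistent.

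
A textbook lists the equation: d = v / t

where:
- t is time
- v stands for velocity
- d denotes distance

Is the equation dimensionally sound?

No

t (time) has dimensions [T].
v (velocity) has dimensions [L T^-1].
d (distance) has dimensions [L].

Left side: [L]
Right side: [L T^-2]

The two sides have different dimensions, so the equation is NOT dimensionally consistent.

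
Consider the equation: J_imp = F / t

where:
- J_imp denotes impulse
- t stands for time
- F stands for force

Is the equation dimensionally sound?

No

J_imp (impulse) has dimensions [L M T^-1].
t (time) has dimensions [T].
F (force) has dimensions [L M T^-2].

Left side: [L M T^-1]
Right side: [L M T^-3]

The two sides have different dimensions, so the equation is NOT dimensionally consistent.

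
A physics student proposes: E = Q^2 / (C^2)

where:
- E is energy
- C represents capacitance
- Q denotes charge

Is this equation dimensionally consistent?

No

E (energy) has dimensions [L^2 M T^-2].
C (capacitance) has dimensions [I^2 L^-2 M^-1 T^4].
Q (charge) has dimensions [I T].

Left side: [L^2 M T^-2]
Right side: [I^-2 L^4 M^2 T^-6]

The two sides have different dimensions, so the equation is NOT dimensionally consistent.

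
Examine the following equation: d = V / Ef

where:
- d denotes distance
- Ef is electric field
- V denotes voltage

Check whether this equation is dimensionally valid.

Yes

d (distance) has dimensions [L].
Ef (electric field) has dimensions [I^-1 L M T^-3].
V (voltage) has dimensions [I^-1 L^2 M T^-3].

Left side: [L]
Right side: [L]

Both sides have the same dimensions, so the equation is dimensionally consistent.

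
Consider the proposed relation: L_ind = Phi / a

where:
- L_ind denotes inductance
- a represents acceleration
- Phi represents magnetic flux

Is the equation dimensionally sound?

No

L_ind (inductance) has dimensions [I^-2 L^2 M T^-2].
a (acceleration) has dimensions [L T^-2].
Phi (magnetic flux) has dimensions [I^-1 L^2 M T^-2].

Left side: [I^-2 L^2 M T^-2]
Right side: [I^-1 L M]

The two sides have different dimensions, so the equation is NOT dimensionally consistent.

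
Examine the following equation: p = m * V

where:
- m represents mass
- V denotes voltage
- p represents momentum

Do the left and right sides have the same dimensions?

No

m (mass) has dimensions [M].
V (voltage) has dimensions [I^-1 L^2 M T^-3].
p (momentum) has dimensions [L M T^-1].

Left side: [L M T^-1]
Right side: [I^-1 L^2 M^2 T^-3]

The two sides have different dimensions, so the equation is NOT dimensionally consistent.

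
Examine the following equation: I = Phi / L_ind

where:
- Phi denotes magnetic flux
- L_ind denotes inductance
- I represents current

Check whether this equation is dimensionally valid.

Yes

Phi (magnetic flux) has dimensions [I^-1 L^2 M T^-2].
L_ind (inductance) has dimensions [I^-2 L^2 M T^-2].
I (current) has dimensions [I].

Left side: [I]
Right side: [I]

Both sides have the same dimensions, so the equation is dimensionally consistent.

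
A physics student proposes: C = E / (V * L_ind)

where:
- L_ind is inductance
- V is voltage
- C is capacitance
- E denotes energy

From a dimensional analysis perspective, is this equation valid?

No

L_ind (inductance) has dimensions [I^-2 L^2 M T^-2].
V (voltage) has dimensions [I^-1 L^2 M T^-3].
C (capacitance) has dimensions [I^2 L^-2 M^-1 T^4].
E (energy) has dimensions [L^2 M T^-2].

Left side: [I^2 L^-2 M^-1 T^4]
Right side: [I^3 L^-2 M^-1 T^3]

The two sides have different dimensions, so the equation is NOT dimensionally consistent.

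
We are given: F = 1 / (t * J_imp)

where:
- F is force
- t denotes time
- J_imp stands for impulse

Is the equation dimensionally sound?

No

F (force) has dimensions [L M T^-2].
t (time) has dimensions [T].
J_imp (impulse) has dimensions [L M T^-1].

Left side: [L M T^-2]
Right side: [L^-1 M^-1]

The two sides have different dimensions, so the equation is NOT dimensionally consistent.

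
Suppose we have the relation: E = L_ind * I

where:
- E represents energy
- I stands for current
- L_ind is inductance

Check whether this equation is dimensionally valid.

No

E (energy) has dimensions [L^2 M T^-2].
I (current) has dimensions [I].
L_ind (inductance) has dimensions [I^-2 L^2 M T^-2].

Left side: [L^2 M T^-2]
Right side: [I^-1 L^2 M T^-2]

The two sides have different dimensions, so the equation is NOT dimensionally consistent.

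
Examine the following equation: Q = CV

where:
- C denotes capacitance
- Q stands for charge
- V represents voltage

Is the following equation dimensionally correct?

Yes

C (capacitance) has dimensions [I^2 L^-2 M^-1 T^4].
Q (charge) has dimensions [I T].
V (voltage) has dimensions [I^-1 L^2 M T^-3].

Left side: [I T]
Right side: [I T]

Both sides have the same dimensions, so the equation is dimensionally consistent.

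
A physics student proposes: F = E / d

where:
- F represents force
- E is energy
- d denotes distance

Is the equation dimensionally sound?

Yes

F (force) has dimensions [L M T^-2].
E (energy) has dimensions [L^2 M T^-2].
d (distance) has dimensions [L].

Left side: [L M T^-2]
Right side: [L M T^-2]

Both sides have the same dimensions, so the equation is dimensionally consistent.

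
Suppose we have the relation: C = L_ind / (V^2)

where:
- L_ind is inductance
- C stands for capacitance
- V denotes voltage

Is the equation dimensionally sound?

No

L_ind (inductance) has dimensions [I^-2 L^2 M T^-2].
C (capacitance) has dimensions [I^2 L^-2 M^-1 T^4].
V (voltage) has dimensions [I^-1 L^2 M T^-3].

Left side: [I^2 L^-2 M^-1 T^4]
Right side: [L^-2 M^-1 T^4]

The two sides have different dimensions, so the equation is NOT dimensionally consistent.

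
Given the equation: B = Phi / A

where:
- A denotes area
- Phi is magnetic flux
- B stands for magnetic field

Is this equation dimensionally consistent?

Yes

A (area) has dimensions [L^2].
Phi (magnetic flux) has dimensions [I^-1 L^2 M T^-2].
B (magnetic field) has dimensions [I^-1 M T^-2].

Left side: [I^-1 M T^-2]
Right side: [I^-1 M T^-2]

Both sides have the same dimensions, so the equation is dimensionally consistent.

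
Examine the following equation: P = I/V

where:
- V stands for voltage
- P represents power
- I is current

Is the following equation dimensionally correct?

No

V (voltage) has dimensions [I^-1 L^2 M T^-3].
P (power) has dimensions [L^2 M T^-3].
I (current) has dimensions [I].

Left side: [L^2 M T^-3]
Right side: [I^2 L^-2 M^-1 T^3]

The two sides have different dimensions, so the equation is NOT dimensionally consistent.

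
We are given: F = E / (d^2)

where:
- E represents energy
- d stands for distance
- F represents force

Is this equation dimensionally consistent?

No

E (energy) has dimensions [L^2 M T^-2].
d (distance) has dimensions [L].
F (force) has dimensions [L M T^-2].

Left side: [L M T^-2]
Right side: [M T^-2]

The two sides have different dimensions, so the equation is NOT dimensionally consistent.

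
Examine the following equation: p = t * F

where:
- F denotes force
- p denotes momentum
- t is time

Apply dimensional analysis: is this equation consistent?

Yes

F (force) has dimensions [L M T^-2].
p (momentum) has dimensions [L M T^-1].
t (time) has dimensions [T].

Left side: [L M T^-1]
Right side: [L M T^-1]

Both sides have the same dimensions, so the equation is dimensionally consistent.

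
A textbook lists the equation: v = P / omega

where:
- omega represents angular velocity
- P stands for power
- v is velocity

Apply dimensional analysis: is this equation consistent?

No

omega (angular velocity) has dimensions [T^-1].
P (power) has dimensions [L^2 M T^-3].
v (velocity) has dimensions [L T^-1].

Left side: [L T^-1]
Right side: [L^2 M T^-2]

The two sides have different dimensions, so the equation is NOT dimensionally consistent.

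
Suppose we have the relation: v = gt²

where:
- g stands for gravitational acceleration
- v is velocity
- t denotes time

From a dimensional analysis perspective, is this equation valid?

No

g (gravitational acceleration) has dimensions [L T^-2].
v (velocity) has dimensions [L T^-1].
t (time) has dimensions [T].

Left side: [L T^-1]
Right side: [L]

The two sides have different dimensions, so the equation is NOT dimensionally consistent.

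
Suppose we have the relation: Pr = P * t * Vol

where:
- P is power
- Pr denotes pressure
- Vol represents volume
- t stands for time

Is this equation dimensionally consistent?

No

P (power) has dimensions [L^2 M T^-3].
Pr (pressure) has dimensions [L^-1 M T^-2].
Vol (volume) has dimensions [L^3].
t (time) has dimensions [T].

Left side: [L^-1 M T^-2]
Right side: [L^5 M T^-2]

The two sides have different dimensions, so the equation is NOT dimensionally consistent.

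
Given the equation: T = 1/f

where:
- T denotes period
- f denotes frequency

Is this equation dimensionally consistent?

Yes

T (period) has dimensions [T].
f (frequency) has dimensions [T^-1].

Left side: [T]
Right side: [T]

Both sides have the same dimensions, so the equation is dimensionally consistent.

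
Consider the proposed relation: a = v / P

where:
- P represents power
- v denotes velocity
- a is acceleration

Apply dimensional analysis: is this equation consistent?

No

P (power) has dimensions [L^2 M T^-3].
v (velocity) has dimensions [L T^-1].
a (acceleration) has dimensions [L T^-2].

Left side: [L T^-2]
Right side: [L^-1 M^-1 T^2]

The two sides have different dimensions, so the equation is NOT dimensionally consistent.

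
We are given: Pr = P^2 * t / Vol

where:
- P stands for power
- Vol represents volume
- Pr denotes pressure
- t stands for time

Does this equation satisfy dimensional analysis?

No

P (power) has dimensions [L^2 M T^-3].
Vol (volume) has dimensions [L^3].
Pr (pressure) has dimensions [L^-1 M T^-2].
t (time) has dimensions [T].

Left side: [L^-1 M T^-2]
Right side: [L M^2 T^-5]

The two sides have different dimensions, so the equation is NOT dimensionally consistent.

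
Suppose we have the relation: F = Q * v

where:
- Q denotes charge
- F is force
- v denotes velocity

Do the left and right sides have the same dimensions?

No

Q (charge) has dimensions [I T].
F (force) has dimensions [L M T^-2].
v (velocity) has dimensions [L T^-1].

Left side: [L M T^-2]
Right side: [I L]

The two sides have different dimensions, so the equation is NOT dimensionally consistent.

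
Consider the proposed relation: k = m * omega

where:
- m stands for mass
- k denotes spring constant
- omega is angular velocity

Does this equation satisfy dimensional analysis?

No

m (mass) has dimensions [M].
k (spring constant) has dimensions [M T^-2].
omega (angular velocity) has dimensions [T^-1].

Left side: [M T^-2]
Right side: [M T^-1]

The two sides have different dimensions, so the equation is NOT dimensionally consistent.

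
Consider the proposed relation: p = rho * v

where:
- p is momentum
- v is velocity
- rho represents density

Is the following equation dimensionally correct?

No

p (momentum) has dimensions [L M T^-1].
v (velocity) has dimensions [L T^-1].
rho (density) has dimensions [L^-3 M].

Left side: [L M T^-1]
Right side: [L^-2 M T^-1]

The two sides have different dimensions, so the equation is NOT dimensionally consistent.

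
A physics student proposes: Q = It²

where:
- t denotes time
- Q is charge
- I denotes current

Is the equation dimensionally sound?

No

t (time) has dimensions [T].
Q (charge) has dimensions [I T].
I (current) has dimensions [I].

Left side: [I T]
Right side: [I T^2]

The two sides have different dimensions, so the equation is NOT dimensionally consistent.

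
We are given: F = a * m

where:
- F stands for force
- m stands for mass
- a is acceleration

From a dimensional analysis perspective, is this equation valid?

Yes

F (force) has dimensions [L M T^-2].
m (mass) has dimensions [M].
a (acceleration) has dimensions [L T^-2].

Left side: [L M T^-2]
Right side: [L M T^-2]

Both sides have the same dimensions, so the equation is dimensionally consistent.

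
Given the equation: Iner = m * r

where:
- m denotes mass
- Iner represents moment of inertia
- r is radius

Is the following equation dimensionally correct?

No

m (mass) has dimensions [M].
Iner (moment of inertia) has dimensions [L^2 M].
r (radius) has dimensions [L].

Left side: [L^2 M]
Right side: [L M]

The two sides have different dimensions, so the equation is NOT dimensionally consistent.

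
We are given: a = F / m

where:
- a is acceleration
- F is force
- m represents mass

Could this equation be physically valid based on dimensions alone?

Yes

a (acceleration) has dimensions [L T^-2].
F (force) has dimensions [L M T^-2].
m (mass) has dimensions [M].

Left side: [L T^-2]
Right side: [L T^-2]

Both sides have the same dimensions, so the equation is dimensionally consistent.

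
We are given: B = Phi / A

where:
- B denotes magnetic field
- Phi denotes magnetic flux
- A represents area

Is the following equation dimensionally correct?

Yes

B (magnetic field) has dimensions [I^-1 M T^-2].
Phi (magnetic flux) has dimensions [I^-1 L^2 M T^-2].
A (area) has dimensions [L^2].

Left side: [I^-1 M T^-2]
Right side: [I^-1 M T^-2]

Both sides have the same dimensions, so the equation is dimensionally consistent.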